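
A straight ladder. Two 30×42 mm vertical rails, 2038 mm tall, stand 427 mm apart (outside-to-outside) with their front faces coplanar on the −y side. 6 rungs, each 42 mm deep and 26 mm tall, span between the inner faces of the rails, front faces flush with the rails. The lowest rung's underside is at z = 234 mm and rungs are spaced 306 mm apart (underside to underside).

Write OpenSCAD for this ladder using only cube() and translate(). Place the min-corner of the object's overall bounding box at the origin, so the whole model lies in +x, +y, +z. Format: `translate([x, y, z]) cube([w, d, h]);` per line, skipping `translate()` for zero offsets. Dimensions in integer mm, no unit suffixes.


cube([30, 42, 2038]);
translate([397, 0, 0]) cube([30, 42, 2038]);
translate([30, 0, 234]) cube([367, 42, 26]);
translate([30, 0, 540]) cube([367, 42, 26]);
translate([30, 0, 846]) cube([367, 42, 26]);
translate([30, 0, 1152]) cube([367, 42, 26]);
translate([30, 0, 1458]) cube([367, 42, 26]);
translate([30, 0, 1764]) cube([367, 42, 26]);


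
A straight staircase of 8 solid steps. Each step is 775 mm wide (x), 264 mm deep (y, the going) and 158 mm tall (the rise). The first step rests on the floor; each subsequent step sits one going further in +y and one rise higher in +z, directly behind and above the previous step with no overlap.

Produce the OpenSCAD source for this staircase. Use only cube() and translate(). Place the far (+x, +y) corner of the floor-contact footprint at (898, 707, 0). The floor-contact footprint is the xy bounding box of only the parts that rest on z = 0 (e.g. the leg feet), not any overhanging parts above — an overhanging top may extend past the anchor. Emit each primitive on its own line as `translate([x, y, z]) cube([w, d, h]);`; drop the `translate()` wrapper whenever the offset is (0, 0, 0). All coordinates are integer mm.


translate([123, 443, 0]) cube([775, 264, 158]);
translate([123, 707, 158]) cube([775, 264, 158]);
translate([123, 971, 316]) cube([775, 264, 158]);
translate([123, 1235, 474]) cube([775, 264, 158]);
translate([123, 1499, 632]) cube([775, 264, 158]);
translate([123, 1763, 790]) cube([775, 264, 158]);
translate([123, 2027, 948]) cube([775, 264, 158]);
translate([123, 2291, 1106]) cube([775, 264, 158]);


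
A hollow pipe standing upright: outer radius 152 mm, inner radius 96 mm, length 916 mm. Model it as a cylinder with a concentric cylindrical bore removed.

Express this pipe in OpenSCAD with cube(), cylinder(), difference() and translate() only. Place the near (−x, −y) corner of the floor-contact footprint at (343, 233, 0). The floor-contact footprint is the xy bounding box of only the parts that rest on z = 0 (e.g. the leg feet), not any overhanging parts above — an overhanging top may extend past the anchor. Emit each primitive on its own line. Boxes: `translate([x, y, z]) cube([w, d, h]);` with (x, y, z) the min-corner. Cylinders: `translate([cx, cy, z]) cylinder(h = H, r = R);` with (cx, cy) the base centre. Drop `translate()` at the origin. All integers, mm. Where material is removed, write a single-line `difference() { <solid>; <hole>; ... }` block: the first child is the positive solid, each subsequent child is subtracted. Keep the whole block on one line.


difference() { translate([495, 385, 0]) cylinder(h = 916, r = 152); translate([495, 385, 0]) cylinder(h = 916, r = 96); }


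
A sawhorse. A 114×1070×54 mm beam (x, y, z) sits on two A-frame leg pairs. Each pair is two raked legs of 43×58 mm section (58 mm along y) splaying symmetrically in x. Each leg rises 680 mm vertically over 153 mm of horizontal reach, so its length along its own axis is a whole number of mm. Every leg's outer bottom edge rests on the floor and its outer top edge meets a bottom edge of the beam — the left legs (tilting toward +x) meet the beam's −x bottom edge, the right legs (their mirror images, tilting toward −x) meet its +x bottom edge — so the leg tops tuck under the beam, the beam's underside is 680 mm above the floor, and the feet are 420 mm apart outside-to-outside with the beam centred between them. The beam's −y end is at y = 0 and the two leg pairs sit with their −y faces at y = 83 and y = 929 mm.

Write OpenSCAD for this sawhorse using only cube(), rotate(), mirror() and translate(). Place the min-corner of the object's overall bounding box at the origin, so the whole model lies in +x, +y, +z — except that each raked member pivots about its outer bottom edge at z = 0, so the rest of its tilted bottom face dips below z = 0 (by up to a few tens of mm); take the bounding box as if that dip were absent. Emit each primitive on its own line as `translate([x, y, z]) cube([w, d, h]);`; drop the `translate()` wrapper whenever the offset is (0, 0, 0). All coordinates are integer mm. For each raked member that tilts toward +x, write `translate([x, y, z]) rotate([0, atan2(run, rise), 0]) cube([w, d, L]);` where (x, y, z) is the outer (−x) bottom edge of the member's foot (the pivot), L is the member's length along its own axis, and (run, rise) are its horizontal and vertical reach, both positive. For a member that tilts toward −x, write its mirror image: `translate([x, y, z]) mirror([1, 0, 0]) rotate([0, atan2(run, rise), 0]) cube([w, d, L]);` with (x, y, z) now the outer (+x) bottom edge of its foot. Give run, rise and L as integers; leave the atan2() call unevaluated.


translate([153, 0, 680]) cube([114, 1070, 54]);
translate([0, 83, 0]) rotate([0, atan2(153, 680), 0]) cube([43, 58, 697]);
translate([420, 83, 0]) mirror([1, 0, 0]) rotate([0, atan2(153, 680), 0]) cube([43, 58, 697]);
translate([0, 929, 0]) rotate([0, atan2(153, 680), 0]) cube([43, 58, 697]);
translate([420, 929, 0]) mirror([1, 0, 0]) rotate([0, atan2(153, 680), 0]) cube([43, 58, 697]);


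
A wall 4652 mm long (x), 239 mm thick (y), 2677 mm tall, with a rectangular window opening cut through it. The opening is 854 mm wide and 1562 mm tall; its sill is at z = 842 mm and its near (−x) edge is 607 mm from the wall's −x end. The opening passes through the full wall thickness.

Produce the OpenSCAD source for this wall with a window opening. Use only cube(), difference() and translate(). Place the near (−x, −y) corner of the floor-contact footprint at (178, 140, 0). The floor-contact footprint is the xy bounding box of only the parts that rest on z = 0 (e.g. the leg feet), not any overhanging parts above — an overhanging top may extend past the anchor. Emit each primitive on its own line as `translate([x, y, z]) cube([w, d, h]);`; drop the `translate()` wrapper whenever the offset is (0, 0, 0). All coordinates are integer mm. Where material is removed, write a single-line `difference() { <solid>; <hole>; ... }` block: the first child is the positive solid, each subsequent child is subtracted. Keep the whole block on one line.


difference() { translate([178, 140, 0]) cube([4652, 239, 2677]); translate([785, 140, 842]) cube([854, 239, 1562]); }


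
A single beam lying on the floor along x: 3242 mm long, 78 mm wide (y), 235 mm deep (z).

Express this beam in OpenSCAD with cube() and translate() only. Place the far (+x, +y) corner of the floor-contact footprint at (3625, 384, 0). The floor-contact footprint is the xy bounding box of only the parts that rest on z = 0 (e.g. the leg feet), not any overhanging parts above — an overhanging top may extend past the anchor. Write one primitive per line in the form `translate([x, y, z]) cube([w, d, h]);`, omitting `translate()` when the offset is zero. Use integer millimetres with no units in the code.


translate([383, 306, 0]) cube([3242, 78, 235]);


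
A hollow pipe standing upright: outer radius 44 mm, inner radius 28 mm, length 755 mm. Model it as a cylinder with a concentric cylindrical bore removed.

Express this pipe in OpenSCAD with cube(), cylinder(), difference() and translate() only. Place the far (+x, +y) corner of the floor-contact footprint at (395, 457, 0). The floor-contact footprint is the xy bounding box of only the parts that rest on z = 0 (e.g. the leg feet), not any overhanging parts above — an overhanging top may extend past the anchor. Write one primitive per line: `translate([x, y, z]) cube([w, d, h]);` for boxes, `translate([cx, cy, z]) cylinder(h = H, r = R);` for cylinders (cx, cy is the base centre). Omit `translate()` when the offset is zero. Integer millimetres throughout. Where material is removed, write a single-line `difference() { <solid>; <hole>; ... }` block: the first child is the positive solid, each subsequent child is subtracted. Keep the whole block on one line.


difference() { translate([351, 413, 0]) cylinder(h = 755, r = 44); translate([351, 413, 0]) cylinder(h = 755, r = 28); }


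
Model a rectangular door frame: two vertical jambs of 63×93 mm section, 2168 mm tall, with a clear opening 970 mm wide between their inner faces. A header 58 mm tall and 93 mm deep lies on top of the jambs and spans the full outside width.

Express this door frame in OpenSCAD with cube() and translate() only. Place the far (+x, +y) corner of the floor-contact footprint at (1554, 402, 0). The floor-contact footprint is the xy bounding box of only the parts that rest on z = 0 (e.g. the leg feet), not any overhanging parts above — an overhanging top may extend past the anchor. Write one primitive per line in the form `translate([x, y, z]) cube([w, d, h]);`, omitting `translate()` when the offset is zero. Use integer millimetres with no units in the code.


translate([458, 309, 0]) cube([63, 93, 2168]);
translate([1491, 309, 0]) cube([63, 93, 2168]);
translate([458, 309, 2168]) cube([1096, 93, 58]);


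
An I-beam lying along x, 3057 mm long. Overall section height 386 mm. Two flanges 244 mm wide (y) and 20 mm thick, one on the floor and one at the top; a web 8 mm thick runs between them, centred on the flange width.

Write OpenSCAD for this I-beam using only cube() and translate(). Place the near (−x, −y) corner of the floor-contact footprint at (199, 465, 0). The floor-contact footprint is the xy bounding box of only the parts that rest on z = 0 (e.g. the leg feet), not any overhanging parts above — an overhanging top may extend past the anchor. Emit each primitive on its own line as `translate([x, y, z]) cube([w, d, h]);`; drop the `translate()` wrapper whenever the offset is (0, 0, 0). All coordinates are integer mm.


translate([199, 465, 0]) cube([3057, 244, 20]);
translate([199, 583, 20]) cube([3057, 8, 346]);
translate([199, 465, 366]) cube([3057, 244, 20]);


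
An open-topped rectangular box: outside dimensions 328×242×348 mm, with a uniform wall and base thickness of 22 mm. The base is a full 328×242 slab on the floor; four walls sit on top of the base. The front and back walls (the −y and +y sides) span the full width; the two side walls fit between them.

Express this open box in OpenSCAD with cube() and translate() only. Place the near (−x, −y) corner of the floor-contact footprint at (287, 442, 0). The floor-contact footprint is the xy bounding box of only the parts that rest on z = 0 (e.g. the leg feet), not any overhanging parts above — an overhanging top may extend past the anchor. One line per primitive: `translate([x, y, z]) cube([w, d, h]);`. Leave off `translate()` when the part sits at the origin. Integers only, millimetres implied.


translate([287, 442, 0]) cube([328, 242, 22]);
translate([287, 442, 22]) cube([328, 22, 326]);
translate([287, 662, 22]) cube([328, 22, 326]);
translate([287, 464, 22]) cube([22, 198, 326]);
translate([593, 464, 22]) cube([22, 198, 326]);


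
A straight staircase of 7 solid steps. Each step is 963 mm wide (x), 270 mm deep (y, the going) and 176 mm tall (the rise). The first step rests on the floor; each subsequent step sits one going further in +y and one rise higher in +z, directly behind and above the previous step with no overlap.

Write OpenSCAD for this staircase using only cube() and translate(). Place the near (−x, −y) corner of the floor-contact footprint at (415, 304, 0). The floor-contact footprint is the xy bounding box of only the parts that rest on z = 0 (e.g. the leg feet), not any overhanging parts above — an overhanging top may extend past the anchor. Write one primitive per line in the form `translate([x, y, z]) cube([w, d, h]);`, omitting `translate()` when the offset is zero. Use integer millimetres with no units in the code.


translate([415, 304, 0]) cube([963, 270, 176]);
translate([415, 574, 176]) cube([963, 270, 176]);
translate([415, 844, 352]) cube([963, 270, 176]);
translate([415, 1114, 528]) cube([963, 270, 176]);
translate([415, 1384, 704]) cube([963, 270, 176]);
translate([415, 1654, 880]) cube([963, 270, 176]);
translate([415, 1924, 1056]) cube([963, 270, 176]);


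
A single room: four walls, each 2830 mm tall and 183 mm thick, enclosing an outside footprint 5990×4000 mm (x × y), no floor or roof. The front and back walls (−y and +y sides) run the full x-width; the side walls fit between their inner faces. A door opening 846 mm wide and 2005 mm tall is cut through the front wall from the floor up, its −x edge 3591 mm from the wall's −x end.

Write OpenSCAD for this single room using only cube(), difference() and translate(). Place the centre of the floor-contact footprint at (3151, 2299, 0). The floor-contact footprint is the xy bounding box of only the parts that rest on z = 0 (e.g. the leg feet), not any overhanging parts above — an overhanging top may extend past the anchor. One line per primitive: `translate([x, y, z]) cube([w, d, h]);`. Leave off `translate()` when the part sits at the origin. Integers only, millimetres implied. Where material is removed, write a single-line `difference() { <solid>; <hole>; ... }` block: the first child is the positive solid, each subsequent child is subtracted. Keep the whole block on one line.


difference() { translate([156, 299, 0]) cube([5990, 183, 2830]); translate([3747, 299, 0]) cube([846, 183, 2005]); }
translate([156, 4116, 0]) cube([5990, 183, 2830]);
translate([156, 482, 0]) cube([183, 3634, 2830]);
translate([5963, 482, 0]) cube([183, 3634, 2830]);


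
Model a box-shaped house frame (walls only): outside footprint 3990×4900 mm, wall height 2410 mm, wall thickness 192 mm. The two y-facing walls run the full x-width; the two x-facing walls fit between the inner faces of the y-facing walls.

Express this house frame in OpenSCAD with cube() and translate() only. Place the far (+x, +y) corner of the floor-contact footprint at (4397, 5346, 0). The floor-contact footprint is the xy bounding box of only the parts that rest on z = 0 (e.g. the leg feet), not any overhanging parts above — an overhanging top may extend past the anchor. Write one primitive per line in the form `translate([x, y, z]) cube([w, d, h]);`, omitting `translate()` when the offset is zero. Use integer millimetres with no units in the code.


translate([407, 446, 0]) cube([3990, 192, 2410]);
translate([407, 5154, 0]) cube([3990, 192, 2410]);
translate([407, 638, 0]) cube([192, 4516, 2410]);
translate([4205, 638, 0]) cube([192, 4516, 2410]);


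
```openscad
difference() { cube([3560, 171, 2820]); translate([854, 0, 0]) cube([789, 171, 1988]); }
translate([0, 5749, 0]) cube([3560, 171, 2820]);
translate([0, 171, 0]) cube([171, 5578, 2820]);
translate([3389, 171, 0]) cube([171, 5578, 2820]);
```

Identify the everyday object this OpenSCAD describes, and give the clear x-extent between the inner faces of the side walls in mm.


A single room. The interior width is 3218 mm.

Four walls enclosing a rectangle with a door in the front wall — a room. Outside width 3560 minus two 171 mm walls gives 3218 mm.


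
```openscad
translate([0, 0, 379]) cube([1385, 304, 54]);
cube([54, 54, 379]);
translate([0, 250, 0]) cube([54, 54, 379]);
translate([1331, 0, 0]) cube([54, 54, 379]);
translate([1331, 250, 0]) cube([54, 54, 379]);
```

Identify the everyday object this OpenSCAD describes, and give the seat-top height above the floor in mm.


A bench. The seat-top height is 433 mm.

A long slab on four corner posts — a bench. The slab sits at z = 379 with thickness 54, so the top is 379 + 54 = 433 mm.


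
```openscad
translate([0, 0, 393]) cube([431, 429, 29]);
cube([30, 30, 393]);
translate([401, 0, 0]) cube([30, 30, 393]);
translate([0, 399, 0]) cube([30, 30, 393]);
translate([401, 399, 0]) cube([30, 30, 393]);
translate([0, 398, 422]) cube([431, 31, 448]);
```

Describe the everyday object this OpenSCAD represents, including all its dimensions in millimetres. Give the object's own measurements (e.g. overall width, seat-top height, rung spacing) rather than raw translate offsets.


A chair. The seat is a 431×429×29 mm slab with its top at z = 422 mm, on four 30×30 mm corner legs (flush with the seat edges, standing on z = 0). A flat backrest 31 mm thick, 448 mm tall, spans the full seat width and rises from the seat top along its +y edge, rear face flush with the rear of the seat.


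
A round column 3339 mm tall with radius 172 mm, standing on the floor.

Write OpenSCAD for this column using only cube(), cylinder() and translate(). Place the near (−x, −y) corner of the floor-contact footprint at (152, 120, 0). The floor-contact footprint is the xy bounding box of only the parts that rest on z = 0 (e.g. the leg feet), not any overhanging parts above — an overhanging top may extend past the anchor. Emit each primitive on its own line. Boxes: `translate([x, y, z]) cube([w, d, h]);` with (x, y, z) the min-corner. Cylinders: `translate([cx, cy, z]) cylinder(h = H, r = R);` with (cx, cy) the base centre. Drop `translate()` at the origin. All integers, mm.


translate([324, 292, 0]) cylinder(h = 3339, r = 172);


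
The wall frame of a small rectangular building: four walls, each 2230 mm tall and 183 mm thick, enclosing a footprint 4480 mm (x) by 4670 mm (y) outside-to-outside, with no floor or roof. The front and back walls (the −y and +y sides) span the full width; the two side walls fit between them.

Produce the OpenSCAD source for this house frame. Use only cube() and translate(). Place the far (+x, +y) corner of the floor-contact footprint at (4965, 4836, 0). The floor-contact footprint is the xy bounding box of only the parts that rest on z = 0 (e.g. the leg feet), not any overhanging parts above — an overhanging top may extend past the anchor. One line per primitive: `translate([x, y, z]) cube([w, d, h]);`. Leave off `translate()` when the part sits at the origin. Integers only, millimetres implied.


translate([485, 166, 0]) cube([4480, 183, 2230]);
translate([485, 4653, 0]) cube([4480, 183, 2230]);
translate([485, 349, 0]) cube([183, 4304, 2230]);
translate([4782, 349, 0]) cube([183, 4304, 2230]);


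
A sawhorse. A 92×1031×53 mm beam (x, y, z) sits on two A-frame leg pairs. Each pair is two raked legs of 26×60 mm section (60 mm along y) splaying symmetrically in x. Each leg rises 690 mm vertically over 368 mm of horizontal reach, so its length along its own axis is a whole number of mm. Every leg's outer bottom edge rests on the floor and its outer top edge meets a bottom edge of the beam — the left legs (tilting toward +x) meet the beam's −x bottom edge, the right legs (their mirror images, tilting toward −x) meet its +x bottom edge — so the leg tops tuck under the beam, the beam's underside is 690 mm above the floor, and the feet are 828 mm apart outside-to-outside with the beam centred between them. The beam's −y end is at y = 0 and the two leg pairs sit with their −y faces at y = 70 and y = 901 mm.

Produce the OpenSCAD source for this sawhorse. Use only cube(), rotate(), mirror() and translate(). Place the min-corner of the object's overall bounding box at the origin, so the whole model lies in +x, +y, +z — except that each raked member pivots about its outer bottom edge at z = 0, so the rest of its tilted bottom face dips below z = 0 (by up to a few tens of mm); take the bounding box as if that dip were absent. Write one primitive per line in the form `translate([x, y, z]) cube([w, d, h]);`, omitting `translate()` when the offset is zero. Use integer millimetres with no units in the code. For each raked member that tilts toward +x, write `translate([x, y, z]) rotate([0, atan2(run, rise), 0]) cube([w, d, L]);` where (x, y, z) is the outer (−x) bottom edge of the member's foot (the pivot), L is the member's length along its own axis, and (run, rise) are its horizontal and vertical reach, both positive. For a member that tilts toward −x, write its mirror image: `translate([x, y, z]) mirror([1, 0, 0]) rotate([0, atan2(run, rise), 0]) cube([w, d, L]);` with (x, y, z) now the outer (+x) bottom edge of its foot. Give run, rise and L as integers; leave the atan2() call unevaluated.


translate([368, 0, 690]) cube([92, 1031, 53]);
translate([0, 70, 0]) rotate([0, atan2(368, 690), 0]) cube([26, 60, 782]);
translate([828, 70, 0]) mirror([1, 0, 0]) rotate([0, atan2(368, 690), 0]) cube([26, 60, 782]);
translate([0, 901, 0]) rotate([0, atan2(368, 690), 0]) cube([26, 60, 782]);
translate([828, 901, 0]) mirror([1, 0, 0]) rotate([0, atan2(368, 690), 0]) cube([26, 60, 782]);


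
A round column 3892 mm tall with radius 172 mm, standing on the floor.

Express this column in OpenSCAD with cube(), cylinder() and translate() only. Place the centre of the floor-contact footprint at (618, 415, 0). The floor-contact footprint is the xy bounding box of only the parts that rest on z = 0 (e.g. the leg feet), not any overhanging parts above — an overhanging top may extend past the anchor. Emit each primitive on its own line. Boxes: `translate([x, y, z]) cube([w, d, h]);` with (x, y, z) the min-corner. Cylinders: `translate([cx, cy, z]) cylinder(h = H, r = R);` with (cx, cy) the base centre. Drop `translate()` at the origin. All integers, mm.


translate([618, 415, 0]) cylinder(h = 3892, r = 172);


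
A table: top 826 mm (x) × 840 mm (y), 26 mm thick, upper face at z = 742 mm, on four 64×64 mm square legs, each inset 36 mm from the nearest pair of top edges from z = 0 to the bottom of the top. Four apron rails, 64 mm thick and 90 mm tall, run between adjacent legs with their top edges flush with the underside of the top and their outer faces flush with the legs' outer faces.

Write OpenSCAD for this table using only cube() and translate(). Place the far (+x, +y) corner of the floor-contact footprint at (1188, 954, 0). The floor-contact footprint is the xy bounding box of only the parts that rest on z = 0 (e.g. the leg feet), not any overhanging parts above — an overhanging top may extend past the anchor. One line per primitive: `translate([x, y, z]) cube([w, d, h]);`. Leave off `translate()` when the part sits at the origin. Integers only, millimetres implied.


translate([398, 150, 716]) cube([826, 840, 26]);
translate([434, 186, 0]) cube([64, 64, 716]);
translate([1124, 186, 0]) cube([64, 64, 716]);
translate([434, 890, 0]) cube([64, 64, 716]);
translate([1124, 890, 0]) cube([64, 64, 716]);
translate([498, 186, 626]) cube([626, 64, 90]);
translate([498, 890, 626]) cube([626, 64, 90]);
translate([434, 250, 626]) cube([64, 640, 90]);
translate([1124, 250, 626]) cube([64, 640, 90]);


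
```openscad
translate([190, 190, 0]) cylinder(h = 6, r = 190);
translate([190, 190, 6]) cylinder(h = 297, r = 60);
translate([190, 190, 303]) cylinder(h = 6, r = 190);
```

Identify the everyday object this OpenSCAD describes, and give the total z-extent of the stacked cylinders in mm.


A spool. The overall height is 309 mm.

Three coaxial cylinders, large–small–large — a spool. Two 6 mm flanges and a 297 mm core give 6 + 297 + 6 = 309 mm.


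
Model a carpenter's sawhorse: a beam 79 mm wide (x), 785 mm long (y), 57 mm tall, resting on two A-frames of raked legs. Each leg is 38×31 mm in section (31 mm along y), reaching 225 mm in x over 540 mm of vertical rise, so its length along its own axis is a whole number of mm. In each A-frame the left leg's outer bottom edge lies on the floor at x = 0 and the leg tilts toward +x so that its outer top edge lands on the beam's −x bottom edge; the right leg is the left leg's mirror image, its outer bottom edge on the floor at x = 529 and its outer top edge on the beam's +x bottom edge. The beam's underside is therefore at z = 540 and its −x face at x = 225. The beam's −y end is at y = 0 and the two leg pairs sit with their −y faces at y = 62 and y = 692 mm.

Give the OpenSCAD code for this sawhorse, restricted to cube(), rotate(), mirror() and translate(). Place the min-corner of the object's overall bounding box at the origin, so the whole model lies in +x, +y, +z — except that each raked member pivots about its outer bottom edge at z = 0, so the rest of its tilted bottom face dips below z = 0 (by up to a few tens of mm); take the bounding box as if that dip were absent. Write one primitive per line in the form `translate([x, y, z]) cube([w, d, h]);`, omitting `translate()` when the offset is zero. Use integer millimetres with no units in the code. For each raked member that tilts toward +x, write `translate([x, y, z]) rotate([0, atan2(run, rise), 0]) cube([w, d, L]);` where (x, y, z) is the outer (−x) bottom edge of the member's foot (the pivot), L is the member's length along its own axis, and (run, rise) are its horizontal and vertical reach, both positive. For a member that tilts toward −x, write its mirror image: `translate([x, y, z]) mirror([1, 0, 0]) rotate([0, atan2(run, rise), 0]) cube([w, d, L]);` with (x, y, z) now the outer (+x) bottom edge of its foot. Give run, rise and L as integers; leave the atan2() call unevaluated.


translate([225, 0, 540]) cube([79, 785, 57]);
translate([0, 62, 0]) rotate([0, atan2(225, 540), 0]) cube([38, 31, 585]);
translate([529, 62, 0]) mirror([1, 0, 0]) rotate([0, atan2(225, 540), 0]) cube([38, 31, 585]);
translate([0, 692, 0]) rotate([0, atan2(225, 540), 0]) cube([38, 31, 585]);
translate([529, 692, 0]) mirror([1, 0, 0]) rotate([0, atan2(225, 540), 0]) cube([38, 31, 585]);


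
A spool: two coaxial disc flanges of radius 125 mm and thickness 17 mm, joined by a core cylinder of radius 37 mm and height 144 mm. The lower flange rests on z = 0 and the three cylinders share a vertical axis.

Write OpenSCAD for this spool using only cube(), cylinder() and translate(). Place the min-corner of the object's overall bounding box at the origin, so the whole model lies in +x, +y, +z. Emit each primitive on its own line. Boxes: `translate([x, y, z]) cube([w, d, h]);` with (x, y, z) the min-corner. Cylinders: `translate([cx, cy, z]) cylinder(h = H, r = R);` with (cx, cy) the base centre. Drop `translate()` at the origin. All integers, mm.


translate([125, 125, 0]) cylinder(h = 17, r = 125);
translate([125, 125, 17]) cylinder(h = 144, r = 37);
translate([125, 125, 161]) cylinder(h = 17, r = 125);


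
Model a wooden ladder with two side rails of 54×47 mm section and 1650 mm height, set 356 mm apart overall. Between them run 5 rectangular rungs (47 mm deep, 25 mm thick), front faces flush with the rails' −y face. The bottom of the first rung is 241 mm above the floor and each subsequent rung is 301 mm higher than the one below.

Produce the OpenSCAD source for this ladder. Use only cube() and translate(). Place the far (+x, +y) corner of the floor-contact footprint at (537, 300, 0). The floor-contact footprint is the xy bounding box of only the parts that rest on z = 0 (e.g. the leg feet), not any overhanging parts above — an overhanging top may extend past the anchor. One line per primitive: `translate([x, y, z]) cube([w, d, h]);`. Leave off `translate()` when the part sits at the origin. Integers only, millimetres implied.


translate([181, 253, 0]) cube([54, 47, 1650]);
translate([483, 253, 0]) cube([54, 47, 1650]);
translate([235, 253, 241]) cube([248, 47, 25]);
translate([235, 253, 542]) cube([248, 47, 25]);
translate([235, 253, 843]) cube([248, 47, 25]);
translate([235, 253, 1144]) cube([248, 47, 25]);
translate([235, 253, 1445]) cube([248, 47, 25]);


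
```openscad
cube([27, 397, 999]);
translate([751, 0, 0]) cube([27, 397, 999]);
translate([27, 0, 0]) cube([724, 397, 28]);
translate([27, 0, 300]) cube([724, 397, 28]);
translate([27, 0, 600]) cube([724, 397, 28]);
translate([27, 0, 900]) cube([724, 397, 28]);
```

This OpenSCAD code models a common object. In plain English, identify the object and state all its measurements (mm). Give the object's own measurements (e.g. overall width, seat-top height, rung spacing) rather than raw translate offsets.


An open bookshelf. Two side panels, each 27 mm thick, 397 mm deep and 999 mm tall, stand 778 mm apart (outside-to-outside). Between them sit 4 shelves, each 28 mm thick and 397 mm deep, spanning the full gap between the sides. The bottom shelf rests on the floor (its underside at z = 0) and the clear gap between one shelf's top and the next shelf's underside is 272 mm.


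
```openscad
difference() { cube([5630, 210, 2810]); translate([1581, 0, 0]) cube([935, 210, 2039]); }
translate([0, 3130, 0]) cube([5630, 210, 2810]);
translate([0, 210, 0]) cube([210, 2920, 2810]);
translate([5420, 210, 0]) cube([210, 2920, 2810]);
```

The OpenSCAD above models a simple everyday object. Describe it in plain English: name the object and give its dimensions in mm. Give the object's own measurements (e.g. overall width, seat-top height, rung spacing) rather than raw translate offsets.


A single room: four walls, each 2810 mm tall and 210 mm thick, enclosing an outside footprint 5630×3340 mm (x × y), no floor or roof. The front and back walls (−y and +y sides) run the full x-width; the side walls fit between their inner faces. A door opening 935 mm wide and 2039 mm tall is cut through the front wall from the floor up, its −x edge 1581 mm from the wall's −x end.


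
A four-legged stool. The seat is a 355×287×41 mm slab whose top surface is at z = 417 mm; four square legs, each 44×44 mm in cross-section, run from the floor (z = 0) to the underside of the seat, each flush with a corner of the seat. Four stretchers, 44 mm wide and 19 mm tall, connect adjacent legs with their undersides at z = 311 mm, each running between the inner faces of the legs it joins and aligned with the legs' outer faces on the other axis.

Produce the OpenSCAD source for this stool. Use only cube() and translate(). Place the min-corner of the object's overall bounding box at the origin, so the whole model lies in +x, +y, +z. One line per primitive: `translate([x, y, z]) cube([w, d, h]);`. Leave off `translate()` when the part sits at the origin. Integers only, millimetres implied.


translate([0, 0, 376]) cube([355, 287, 41]);
cube([44, 44, 376]);
translate([311, 0, 0]) cube([44, 44, 376]);
translate([0, 243, 0]) cube([44, 44, 376]);
translate([311, 243, 0]) cube([44, 44, 376]);
translate([44, 0, 311]) cube([267, 44, 19]);
translate([44, 243, 311]) cube([267, 44, 19]);
translate([0, 44, 311]) cube([44, 199, 19]);
translate([311, 44, 311]) cube([44, 199, 19]);


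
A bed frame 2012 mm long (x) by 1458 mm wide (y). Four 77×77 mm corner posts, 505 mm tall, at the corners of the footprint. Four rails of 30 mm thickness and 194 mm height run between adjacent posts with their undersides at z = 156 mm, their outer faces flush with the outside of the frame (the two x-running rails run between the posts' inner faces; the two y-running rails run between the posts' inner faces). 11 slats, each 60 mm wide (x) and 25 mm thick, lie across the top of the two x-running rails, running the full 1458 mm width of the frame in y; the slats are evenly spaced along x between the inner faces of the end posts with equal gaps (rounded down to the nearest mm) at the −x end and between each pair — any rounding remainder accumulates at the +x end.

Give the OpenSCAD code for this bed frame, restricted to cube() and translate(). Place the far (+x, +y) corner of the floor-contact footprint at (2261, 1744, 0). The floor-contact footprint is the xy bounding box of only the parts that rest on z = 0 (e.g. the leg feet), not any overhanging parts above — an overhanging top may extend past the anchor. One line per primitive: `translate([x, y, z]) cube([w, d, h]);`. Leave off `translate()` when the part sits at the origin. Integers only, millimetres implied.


// slat z = rail_z + rail_h = 156 + 194 = 350
// slat gap = ⌊(1858 − 11·60) / 12⌋ = 99
translate([249, 286, 0]) cube([77, 77, 505]);
translate([249, 1667, 0]) cube([77, 77, 505]);
translate([2184, 286, 0]) cube([77, 77, 505]);
translate([2184, 1667, 0]) cube([77, 77, 505]);
translate([326, 286, 156]) cube([1858, 30, 194]);
translate([326, 1714, 156]) cube([1858, 30, 194]);
translate([249, 363, 156]) cube([30, 1304, 194]);
translate([2231, 363, 156]) cube([30, 1304, 194]);
translate([425, 286, 350]) cube([60, 1458, 25]);
translate([584, 286, 350]) cube([60, 1458, 25]);
translate([743, 286, 350]) cube([60, 1458, 25]);
translate([902, 286, 350]) cube([60, 1458, 25]);
translate([1061, 286, 350]) cube([60, 1458, 25]);
translate([1220, 286, 350]) cube([60, 1458, 25]);
translate([1379, 286, 350]) cube([60, 1458, 25]);
translate([1538, 286, 350]) cube([60, 1458, 25]);
translate([1697, 286, 350]) cube([60, 1458, 25]);
translate([1856, 286, 350]) cube([60, 1458, 25]);
translate([2015, 286, 350]) cube([60, 1458, 25]);


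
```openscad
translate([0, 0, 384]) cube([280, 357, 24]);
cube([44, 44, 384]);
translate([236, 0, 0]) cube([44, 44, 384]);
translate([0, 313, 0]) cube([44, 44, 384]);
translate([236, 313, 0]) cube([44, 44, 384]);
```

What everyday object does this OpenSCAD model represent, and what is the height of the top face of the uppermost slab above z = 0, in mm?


A stool. The seat height is 408 mm.

A 280×357×24 slab at z = 384 on four corner posts — a stool. The seat top is 384 + 24 = 408 mm.


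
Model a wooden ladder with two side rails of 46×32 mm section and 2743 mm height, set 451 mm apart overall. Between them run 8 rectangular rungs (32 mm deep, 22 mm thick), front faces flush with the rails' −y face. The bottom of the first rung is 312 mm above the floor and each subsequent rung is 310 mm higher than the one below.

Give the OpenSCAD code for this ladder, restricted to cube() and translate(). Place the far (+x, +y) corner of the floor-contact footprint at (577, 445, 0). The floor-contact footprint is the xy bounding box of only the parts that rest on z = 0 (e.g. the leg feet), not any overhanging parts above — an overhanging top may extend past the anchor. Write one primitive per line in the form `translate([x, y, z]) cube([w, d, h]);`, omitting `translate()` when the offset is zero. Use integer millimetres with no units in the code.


// rung span = 451 - 2*46 = 359
// rung[k] z = 312 + k*310
translate([126, 413, 0]) cube([46, 32, 2743]);
translate([531, 413, 0]) cube([46, 32, 2743]);
translate([172, 413, 312]) cube([359, 32, 22]);
translate([172, 413, 622]) cube([359, 32, 22]);
translate([172, 413, 932]) cube([359, 32, 22]);
translate([172, 413, 1242]) cube([359, 32, 22]);
translate([172, 413, 1552]) cube([359, 32, 22]);
translate([172, 413, 1862]) cube([359, 32, 22]);
translate([172, 413, 2172]) cube([359, 32, 22]);
translate([172, 413, 2482]) cube([359, 32, 22]);


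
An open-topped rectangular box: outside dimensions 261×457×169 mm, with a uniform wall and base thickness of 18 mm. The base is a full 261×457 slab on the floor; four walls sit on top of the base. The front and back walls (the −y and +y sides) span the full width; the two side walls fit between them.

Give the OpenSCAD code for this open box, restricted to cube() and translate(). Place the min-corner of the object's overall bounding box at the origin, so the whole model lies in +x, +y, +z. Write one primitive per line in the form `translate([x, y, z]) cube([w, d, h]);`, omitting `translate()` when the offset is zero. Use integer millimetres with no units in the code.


cube([261, 457, 18]);
translate([0, 0, 18]) cube([261, 18, 151]);
translate([0, 439, 18]) cube([261, 18, 151]);
translate([0, 18, 18]) cube([18, 421, 151]);
translate([243, 18, 18]) cube([18, 421, 151]);


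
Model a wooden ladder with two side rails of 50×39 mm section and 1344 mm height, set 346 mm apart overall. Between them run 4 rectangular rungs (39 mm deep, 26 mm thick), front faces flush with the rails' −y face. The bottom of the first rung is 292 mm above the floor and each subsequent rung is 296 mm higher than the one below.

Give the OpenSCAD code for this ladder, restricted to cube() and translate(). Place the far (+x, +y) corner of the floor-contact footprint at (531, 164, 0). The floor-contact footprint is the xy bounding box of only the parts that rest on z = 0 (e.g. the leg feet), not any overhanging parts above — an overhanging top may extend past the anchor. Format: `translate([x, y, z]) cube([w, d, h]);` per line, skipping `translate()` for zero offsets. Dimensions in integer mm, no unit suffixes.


translate([185, 125, 0]) cube([50, 39, 1344]);
translate([481, 125, 0]) cube([50, 39, 1344]);
translate([235, 125, 292]) cube([246, 39, 26]);
translate([235, 125, 588]) cube([246, 39, 26]);
translate([235, 125, 884]) cube([246, 39, 26]);
translate([235, 125, 1180]) cube([246, 39, 26]);


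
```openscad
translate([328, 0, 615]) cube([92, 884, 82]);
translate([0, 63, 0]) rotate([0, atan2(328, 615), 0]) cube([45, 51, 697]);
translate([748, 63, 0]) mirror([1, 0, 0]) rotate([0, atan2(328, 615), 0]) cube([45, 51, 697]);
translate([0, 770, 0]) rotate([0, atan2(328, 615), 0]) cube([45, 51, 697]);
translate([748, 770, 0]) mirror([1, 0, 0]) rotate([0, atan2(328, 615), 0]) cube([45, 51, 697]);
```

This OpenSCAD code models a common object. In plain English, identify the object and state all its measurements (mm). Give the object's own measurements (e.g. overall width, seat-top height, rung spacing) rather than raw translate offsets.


A sawhorse. A 92×884×82 mm beam (x, y, z) sits on two A-frame leg pairs. Each pair is two raked legs of 45×51 mm section (51 mm along y) splaying symmetrically in x. Each leg rises 615 mm vertically over 328 mm of horizontal reach and is 697 mm long along its own axis. Every leg's outer bottom edge rests on the floor and its outer top edge meets a bottom edge of the beam — the left legs (tilting toward +x) meet the beam's −x bottom edge, the right legs (their mirror images, tilting toward −x) meet its +x bottom edge — so the leg tops tuck under the beam, the beam's underside is 615 mm above the floor, and the feet are 748 mm apart outside-to-outside with the beam centred between them. The two leg pairs are set in 63 mm from either end of the beam.


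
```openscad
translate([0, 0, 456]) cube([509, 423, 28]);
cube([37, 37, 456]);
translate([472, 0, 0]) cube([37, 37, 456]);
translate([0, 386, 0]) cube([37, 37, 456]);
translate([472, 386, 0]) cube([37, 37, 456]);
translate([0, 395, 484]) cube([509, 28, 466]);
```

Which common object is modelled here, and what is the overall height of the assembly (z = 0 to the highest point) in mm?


A chair. The overall height is 950 mm.

A slab on four corner posts with a tall panel at the back — a chair. The seat slab sits at z = 456 with thickness 28, and the 466 mm backrest starts at the seat top, so the overall height is 456 + 28 + 466 = 950 mm.


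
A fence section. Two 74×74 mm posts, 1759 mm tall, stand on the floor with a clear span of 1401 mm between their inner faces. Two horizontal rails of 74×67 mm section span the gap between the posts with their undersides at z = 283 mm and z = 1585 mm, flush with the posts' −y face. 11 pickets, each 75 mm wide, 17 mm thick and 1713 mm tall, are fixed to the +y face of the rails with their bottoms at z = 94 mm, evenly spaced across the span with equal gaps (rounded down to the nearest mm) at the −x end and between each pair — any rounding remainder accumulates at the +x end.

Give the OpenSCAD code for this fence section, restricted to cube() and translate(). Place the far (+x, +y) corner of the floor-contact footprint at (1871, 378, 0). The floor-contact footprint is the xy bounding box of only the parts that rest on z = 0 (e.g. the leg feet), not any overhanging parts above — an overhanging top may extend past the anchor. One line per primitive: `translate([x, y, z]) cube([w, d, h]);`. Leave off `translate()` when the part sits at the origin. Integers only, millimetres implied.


translate([322, 304, 0]) cube([74, 74, 1759]);
translate([1797, 304, 0]) cube([74, 74, 1759]);
translate([396, 304, 283]) cube([1401, 74, 67]);
translate([396, 304, 1585]) cube([1401, 74, 67]);
translate([444, 378, 94]) cube([75, 17, 1713]);
translate([567, 378, 94]) cube([75, 17, 1713]);
translate([690, 378, 94]) cube([75, 17, 1713]);
translate([813, 378, 94]) cube([75, 17, 1713]);
translate([936, 378, 94]) cube([75, 17, 1713]);
translate([1059, 378, 94]) cube([75, 17, 1713]);
translate([1182, 378, 94]) cube([75, 17, 1713]);
translate([1305, 378, 94]) cube([75, 17, 1713]);
translate([1428, 378, 94]) cube([75, 17, 1713]);
translate([1551, 378, 94]) cube([75, 17, 1713]);
translate([1674, 378, 94]) cube([75, 17, 1713]);
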